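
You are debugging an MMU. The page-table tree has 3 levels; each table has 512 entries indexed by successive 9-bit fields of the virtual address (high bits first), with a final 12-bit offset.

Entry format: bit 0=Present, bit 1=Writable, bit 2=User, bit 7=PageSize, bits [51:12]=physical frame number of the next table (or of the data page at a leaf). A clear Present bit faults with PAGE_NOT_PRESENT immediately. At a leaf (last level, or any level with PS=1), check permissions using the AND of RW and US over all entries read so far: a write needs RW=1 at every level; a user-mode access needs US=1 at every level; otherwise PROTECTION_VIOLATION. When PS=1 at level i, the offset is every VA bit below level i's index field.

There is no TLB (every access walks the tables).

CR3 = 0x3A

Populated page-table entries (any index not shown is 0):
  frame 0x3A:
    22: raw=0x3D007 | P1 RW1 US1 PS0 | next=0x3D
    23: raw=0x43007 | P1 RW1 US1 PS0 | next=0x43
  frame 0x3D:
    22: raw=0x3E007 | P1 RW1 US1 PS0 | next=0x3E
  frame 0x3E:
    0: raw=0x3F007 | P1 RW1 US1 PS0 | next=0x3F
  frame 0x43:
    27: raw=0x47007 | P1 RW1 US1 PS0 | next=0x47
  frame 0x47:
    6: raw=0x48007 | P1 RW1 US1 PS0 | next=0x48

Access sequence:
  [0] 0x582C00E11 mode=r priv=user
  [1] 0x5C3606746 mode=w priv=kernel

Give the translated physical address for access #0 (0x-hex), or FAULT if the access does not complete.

Per-access translation:
#0 VA=0x582C00E11 (r,user):
  L0: frame=0x3A idx=22 entry=0x3D007 [P=1 RW=1 US=1 PS=0]
  L1: frame=0x3D idx=22 entry=0x3E007 [P=1 RW=1 US=1 PS=0]
  L2: frame=0x3E idx=0 entry=0x3F007 [P=1 RW=1 US=1 PS=0]
  ⇒ phys 0x3FE11  [3 reads]
#1 VA=0x5C3606746 (w,kernel):
  L0: frame=0x3A idx=23 entry=0x43007 [P=1 RW=1 US=1 PS=0]
  L1: frame=0x43 idx=27 entry=0x47007 [P=1 RW=1 US=1 PS=0]
  L2: frame=0x47 idx=6 entry=0x48007 [P=1 RW=1 US=1 PS=0]
  ⇒ phys 0x48746  [3 reads]

Access #0 PA: 0x3FE11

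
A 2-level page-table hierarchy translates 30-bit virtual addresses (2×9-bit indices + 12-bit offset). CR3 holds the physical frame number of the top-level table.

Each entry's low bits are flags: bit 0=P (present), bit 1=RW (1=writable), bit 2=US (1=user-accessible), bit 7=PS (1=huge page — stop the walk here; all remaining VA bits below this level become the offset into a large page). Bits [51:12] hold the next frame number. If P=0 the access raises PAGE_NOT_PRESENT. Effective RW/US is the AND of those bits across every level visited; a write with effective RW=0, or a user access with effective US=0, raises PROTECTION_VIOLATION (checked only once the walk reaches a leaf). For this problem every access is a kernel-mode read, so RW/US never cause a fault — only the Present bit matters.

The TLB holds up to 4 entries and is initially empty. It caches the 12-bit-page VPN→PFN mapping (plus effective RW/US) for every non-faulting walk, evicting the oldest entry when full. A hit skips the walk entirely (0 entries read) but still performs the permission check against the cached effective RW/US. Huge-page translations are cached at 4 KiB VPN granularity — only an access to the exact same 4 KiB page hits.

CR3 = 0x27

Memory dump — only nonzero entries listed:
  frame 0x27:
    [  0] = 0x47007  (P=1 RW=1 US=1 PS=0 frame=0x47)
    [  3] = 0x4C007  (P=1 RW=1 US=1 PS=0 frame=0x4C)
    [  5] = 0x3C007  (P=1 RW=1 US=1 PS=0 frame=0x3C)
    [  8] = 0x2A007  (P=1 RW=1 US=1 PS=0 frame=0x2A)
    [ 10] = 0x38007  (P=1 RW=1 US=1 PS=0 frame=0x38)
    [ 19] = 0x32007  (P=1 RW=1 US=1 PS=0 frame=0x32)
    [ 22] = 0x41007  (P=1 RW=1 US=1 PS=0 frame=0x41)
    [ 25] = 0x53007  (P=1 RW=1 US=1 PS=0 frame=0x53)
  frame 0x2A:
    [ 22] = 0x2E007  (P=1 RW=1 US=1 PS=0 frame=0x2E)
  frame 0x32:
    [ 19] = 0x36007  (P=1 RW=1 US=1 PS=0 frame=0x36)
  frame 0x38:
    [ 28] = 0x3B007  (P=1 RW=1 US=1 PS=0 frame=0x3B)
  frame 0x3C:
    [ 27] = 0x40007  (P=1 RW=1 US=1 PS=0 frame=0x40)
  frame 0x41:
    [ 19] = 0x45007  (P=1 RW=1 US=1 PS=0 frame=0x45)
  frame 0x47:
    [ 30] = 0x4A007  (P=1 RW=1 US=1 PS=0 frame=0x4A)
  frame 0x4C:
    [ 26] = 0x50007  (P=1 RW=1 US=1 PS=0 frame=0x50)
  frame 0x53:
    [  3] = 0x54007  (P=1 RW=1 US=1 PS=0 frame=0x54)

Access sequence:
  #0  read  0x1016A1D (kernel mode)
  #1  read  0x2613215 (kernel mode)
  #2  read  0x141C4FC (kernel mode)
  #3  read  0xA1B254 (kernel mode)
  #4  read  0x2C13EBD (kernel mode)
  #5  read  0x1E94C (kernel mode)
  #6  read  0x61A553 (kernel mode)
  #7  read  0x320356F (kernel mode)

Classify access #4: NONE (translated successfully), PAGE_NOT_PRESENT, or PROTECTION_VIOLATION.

Per-access translation:
#0 VA=0x1016A1D (r,kernel):
  lvl0: tbl 0x27, slot 8 ⇒ 0x2A007 (P1/RW1/US1/PS0)
  lvl1: tbl 0x2A, slot 22 ⇒ 0x2E007 (P1/RW1/US1/PS0)
  ✓ 0x2EA1D  — 2 lookups
#1 VA=0x2613215 (r,kernel):
  lvl0: tbl 0x27, slot 19 ⇒ 0x32007 (P1/RW1/US1/PS0)
  lvl1: tbl 0x32, slot 19 ⇒ 0x36007 (P1/RW1/US1/PS0)
  ✓ 0x36215  — 2 lookups
#2 VA=0x141C4FC (r,kernel):
  lvl0: tbl 0x27, slot 10 ⇒ 0x38007 (P1/RW1/US1/PS0)
  lvl1: tbl 0x38, slot 28 ⇒ 0x3B007 (P1/RW1/US1/PS0)
  ✓ 0x3B4FC  — 2 lookups
#3 VA=0xA1B254 (r,kernel):
  lvl0: tbl 0x27, slot 5 ⇒ 0x3C007 (P1/RW1/US1/PS0)
  lvl1: tbl 0x3C, slot 27 ⇒ 0x40007 (P1/RW1/US1/PS0)
  ✓ 0x40254  — 2 lookups
#4 VA=0x2C13EBD (r,kernel):
  lvl0: tbl 0x27, slot 22 ⇒ 0x41007 (P1/RW1/US1/PS0)
  lvl1: tbl 0x41, slot 19 ⇒ 0x45007 (P1/RW1/US1/PS0)
  ✓ 0x45EBD  — 2 lookups
#5 VA=0x1E94C (r,kernel):
  lvl0: tbl 0x27, slot 0 ⇒ 0x47007 (P1/RW1/US1/PS0)
  lvl1: tbl 0x47, slot 30 ⇒ 0x4A007 (P1/RW1/US1/PS0)
  ✓ 0x4A94C  — 2 lookups
#6 VA=0x61A553 (r,kernel):
  lvl0: tbl 0x27, slot 3 ⇒ 0x4C007 (P1/RW1/US1/PS0)
  lvl1: tbl 0x4C, slot 26 ⇒ 0x50007 (P1/RW1/US1/PS0)
  ✓ 0x50553  — 2 lookups
#7 VA=0x320356F (r,kernel):
  lvl0: tbl 0x27, slot 25 ⇒ 0x53007 (P1/RW1/US1/PS0)
  lvl1: tbl 0x53, slot 3 ⇒ 0x54007 (P1/RW1/US1/PS0)
  ✓ 0x5456F  — 2 lookups

Access #4 fault: NONE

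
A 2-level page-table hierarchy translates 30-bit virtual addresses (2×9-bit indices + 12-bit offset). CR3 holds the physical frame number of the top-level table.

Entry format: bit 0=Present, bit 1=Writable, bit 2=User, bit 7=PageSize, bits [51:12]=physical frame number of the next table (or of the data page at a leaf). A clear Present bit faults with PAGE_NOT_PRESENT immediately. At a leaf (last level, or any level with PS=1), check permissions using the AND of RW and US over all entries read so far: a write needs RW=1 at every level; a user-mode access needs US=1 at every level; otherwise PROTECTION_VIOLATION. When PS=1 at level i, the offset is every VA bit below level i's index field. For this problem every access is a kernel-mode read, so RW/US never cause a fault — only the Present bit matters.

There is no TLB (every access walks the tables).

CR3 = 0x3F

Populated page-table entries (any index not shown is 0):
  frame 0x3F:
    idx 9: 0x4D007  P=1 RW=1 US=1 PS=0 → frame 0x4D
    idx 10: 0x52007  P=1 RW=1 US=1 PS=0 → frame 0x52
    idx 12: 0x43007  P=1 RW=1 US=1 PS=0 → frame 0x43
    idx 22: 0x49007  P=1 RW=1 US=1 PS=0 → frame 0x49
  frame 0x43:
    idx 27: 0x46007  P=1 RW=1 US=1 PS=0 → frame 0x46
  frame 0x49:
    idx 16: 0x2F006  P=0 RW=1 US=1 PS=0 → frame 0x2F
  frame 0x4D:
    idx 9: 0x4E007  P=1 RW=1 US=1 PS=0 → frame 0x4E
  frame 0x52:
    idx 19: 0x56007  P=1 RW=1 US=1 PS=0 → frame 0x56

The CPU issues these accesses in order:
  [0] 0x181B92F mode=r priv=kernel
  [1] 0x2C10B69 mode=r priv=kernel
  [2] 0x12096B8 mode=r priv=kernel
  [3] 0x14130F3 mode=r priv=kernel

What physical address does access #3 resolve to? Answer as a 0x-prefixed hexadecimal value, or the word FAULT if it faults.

Trace:
#0 VA=0x181B92F (r,kernel):
  L0 @0x3F[12] → 0x43007  P=1,RW=1,US=1,PS=0
  L1 @0x43[27] → 0x46007  P=1,RW=1,US=1,PS=0
  → PA=0x4692F  (2 entries read)
#1 VA=0x2C10B69 (r,kernel):
  L0 @0x3F[22] → 0x49007  P=1,RW=1,US=1,PS=0
  L1 @0x49[16] → 0x2F006  P=0,RW=1,US=1,PS=0
  ⇒ fault: PAGE_NOT_PRESENT  — 2 lookups
#2 VA=0x12096B8 (r,kernel):
  L0 @0x3F[9] → 0x4D007  P=1,RW=1,US=1,PS=0
  L1 @0x4D[9] → 0x4E007  P=1,RW=1,US=1,PS=0
  → PA=0x4E6B8  (2 entries read)
#3 VA=0x14130F3 (r,kernel):
  L0 @0x3F[10] → 0x52007  P=1,RW=1,US=1,PS=0
  L1 @0x52[19] → 0x56007  P=1,RW=1,US=1,PS=0
  → PA=0x560F3  (2 entries read)

Access #3 PA: 0x560F3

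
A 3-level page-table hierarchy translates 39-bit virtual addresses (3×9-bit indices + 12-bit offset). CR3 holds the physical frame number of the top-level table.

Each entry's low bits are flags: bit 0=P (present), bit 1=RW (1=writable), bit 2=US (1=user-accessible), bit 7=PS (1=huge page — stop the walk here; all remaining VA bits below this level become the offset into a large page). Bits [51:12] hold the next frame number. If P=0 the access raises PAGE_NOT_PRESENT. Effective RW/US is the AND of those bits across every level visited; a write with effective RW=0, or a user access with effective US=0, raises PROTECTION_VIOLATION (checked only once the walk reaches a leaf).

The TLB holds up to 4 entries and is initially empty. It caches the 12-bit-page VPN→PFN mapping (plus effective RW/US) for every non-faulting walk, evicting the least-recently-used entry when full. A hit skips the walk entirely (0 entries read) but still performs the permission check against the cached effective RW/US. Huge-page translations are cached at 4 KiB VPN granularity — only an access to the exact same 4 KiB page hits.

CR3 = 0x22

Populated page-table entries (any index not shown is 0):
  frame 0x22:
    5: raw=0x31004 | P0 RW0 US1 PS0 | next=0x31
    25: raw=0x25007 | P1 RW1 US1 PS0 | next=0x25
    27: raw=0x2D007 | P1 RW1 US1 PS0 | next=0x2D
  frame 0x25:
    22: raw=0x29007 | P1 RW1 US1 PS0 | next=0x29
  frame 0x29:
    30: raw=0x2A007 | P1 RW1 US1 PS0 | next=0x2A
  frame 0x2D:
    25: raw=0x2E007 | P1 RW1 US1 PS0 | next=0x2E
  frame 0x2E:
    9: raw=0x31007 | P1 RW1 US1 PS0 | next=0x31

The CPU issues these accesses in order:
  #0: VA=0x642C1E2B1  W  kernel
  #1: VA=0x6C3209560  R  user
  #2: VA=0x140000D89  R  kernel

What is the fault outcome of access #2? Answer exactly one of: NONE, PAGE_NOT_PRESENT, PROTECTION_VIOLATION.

Walk each access:
#0 VA=0x642C1E2B1 (w,kernel):
  L0: frame=0x22 idx=25 entry=0x25007 [P=1 RW=1 US=1 PS=0]
  L1: frame=0x25 idx=22 entry=0x29007 [P=1 RW=1 US=1 PS=0]
  L2: frame=0x29 idx=30 entry=0x2A007 [P=1 RW=1 US=1 PS=0]
  ✓ 0x2A2B1  — 3 lookups
#1 VA=0x6C3209560 (r,user):
  L0: frame=0x22 idx=27 entry=0x2D007 [P=1 RW=1 US=1 PS=0]
  L1: frame=0x2D idx=25 entry=0x2E007 [P=1 RW=1 US=1 PS=0]
  L2: frame=0x2E idx=9 entry=0x31007 [P=1 RW=1 US=1 PS=0]
  ✓ 0x31560  — 3 lookups
#2 VA=0x140000D89 (r,kernel):
  L0: frame=0x22 idx=5 entry=0x31004 [P=0 RW=0 US=1 PS=0]
  ⇒ fault: PAGE_NOT_PRESENT  — 1 lookups

Access #2 fault: PAGE_NOT_PRESENT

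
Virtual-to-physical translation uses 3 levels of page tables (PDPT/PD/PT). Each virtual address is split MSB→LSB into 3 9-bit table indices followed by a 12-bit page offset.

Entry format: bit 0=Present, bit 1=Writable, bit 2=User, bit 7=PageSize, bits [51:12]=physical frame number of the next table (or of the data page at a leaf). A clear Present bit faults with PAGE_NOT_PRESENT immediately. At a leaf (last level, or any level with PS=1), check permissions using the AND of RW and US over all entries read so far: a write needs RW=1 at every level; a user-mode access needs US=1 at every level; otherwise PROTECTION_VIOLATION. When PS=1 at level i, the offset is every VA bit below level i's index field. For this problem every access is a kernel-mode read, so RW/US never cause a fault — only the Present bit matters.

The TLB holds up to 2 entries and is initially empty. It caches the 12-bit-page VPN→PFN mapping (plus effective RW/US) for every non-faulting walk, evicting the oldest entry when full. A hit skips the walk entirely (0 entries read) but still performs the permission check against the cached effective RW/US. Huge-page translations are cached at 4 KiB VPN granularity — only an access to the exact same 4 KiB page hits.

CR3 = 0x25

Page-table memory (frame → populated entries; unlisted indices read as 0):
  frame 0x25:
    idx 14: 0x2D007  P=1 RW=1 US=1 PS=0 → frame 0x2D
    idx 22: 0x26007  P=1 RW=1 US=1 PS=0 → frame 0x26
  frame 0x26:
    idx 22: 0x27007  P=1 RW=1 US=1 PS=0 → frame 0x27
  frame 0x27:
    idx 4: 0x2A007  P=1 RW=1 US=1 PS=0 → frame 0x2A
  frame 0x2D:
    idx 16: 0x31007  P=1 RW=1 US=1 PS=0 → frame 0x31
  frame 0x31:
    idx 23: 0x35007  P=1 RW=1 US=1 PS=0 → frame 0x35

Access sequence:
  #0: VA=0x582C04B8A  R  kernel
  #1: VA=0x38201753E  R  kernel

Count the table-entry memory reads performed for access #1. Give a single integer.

Per-access translation:
#0 VA=0x582C04B8A (r,kernel):
  L0 @0x25[22] → 0x26007  P=1,RW=1,US=1,PS=0
  L1 @0x26[22] → 0x27007  P=1,RW=1,US=1,PS=0
  L2 @0x27[4] → 0x2A007  P=1,RW=1,US=1,PS=0
  ⇒ phys 0x2AB8A  [3 reads]
#1 VA=0x38201753E (r,kernel):
  L0 @0x25[14] → 0x2D007  P=1,RW=1,US=1,PS=0
  L1 @0x2D[16] → 0x31007  P=1,RW=1,US=1,PS=0
  L2 @0x31[23] → 0x35007  P=1,RW=1,US=1,PS=0
  ⇒ phys 0x3553E  [3 reads]

Entries read for #1: 3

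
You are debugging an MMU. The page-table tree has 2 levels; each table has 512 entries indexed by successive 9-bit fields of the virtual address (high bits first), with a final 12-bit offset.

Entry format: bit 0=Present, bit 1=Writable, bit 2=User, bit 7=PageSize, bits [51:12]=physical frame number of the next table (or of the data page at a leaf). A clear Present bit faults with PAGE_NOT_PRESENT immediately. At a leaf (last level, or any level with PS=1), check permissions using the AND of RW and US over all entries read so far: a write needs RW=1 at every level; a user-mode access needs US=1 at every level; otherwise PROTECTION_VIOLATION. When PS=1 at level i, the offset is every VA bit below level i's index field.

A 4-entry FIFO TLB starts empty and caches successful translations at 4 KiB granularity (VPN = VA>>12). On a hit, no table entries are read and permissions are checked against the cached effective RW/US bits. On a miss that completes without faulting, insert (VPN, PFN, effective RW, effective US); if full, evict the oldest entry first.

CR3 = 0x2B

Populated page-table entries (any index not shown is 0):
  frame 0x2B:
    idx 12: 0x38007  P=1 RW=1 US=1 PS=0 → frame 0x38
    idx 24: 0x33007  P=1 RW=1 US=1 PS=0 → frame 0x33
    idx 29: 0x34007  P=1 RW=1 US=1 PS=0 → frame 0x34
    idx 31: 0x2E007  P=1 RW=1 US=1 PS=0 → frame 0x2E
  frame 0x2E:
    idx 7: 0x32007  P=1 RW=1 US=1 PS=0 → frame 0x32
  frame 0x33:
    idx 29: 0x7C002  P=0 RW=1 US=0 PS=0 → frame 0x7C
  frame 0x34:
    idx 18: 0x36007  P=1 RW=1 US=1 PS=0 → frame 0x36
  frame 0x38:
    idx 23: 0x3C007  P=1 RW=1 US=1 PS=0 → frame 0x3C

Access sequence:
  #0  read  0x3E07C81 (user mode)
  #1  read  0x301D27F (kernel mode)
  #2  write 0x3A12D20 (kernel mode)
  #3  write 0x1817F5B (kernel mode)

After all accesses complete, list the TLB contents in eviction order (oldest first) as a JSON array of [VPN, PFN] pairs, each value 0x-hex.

Trace:
#0 VA=0x3E07C81 (r,user):
  L0: frame=0x2B idx=31 entry=0x2E007 [P=1 RW=1 US=1 PS=0]
  L1: frame=0x2E idx=7 entry=0x32007 [P=1 RW=1 US=1 PS=0]
  ✓ 0x32C81  — 2 lookups
#1 VA=0x301D27F (r,kernel):
  L0: frame=0x2B idx=24 entry=0x33007 [P=1 RW=1 US=1 PS=0]
  L1: frame=0x33 idx=29 entry=0x7C002 [P=0 RW=1 US=0 PS=0]
  → PAGE_NOT_PRESENT  (2 entries read)
#2 VA=0x3A12D20 (w,kernel):
  L0: frame=0x2B idx=29 entry=0x34007 [P=1 RW=1 US=1 PS=0]
  L1: frame=0x34 idx=18 entry=0x36007 [P=1 RW=1 US=1 PS=0]
  ✓ 0x36D20  — 2 lookups
#3 VA=0x1817F5B (w,kernel):
  L0: frame=0x2B idx=12 entry=0x38007 [P=1 RW=1 US=1 PS=0]
  L1: frame=0x38 idx=23 entry=0x3C007 [P=1 RW=1 US=1 PS=0]
  ✓ 0x3CF5B  — 2 lookups

TLB: [["0x3E07", "0x32"], ["0x3A12", "0x36"], ["0x1817", "0x3C"]]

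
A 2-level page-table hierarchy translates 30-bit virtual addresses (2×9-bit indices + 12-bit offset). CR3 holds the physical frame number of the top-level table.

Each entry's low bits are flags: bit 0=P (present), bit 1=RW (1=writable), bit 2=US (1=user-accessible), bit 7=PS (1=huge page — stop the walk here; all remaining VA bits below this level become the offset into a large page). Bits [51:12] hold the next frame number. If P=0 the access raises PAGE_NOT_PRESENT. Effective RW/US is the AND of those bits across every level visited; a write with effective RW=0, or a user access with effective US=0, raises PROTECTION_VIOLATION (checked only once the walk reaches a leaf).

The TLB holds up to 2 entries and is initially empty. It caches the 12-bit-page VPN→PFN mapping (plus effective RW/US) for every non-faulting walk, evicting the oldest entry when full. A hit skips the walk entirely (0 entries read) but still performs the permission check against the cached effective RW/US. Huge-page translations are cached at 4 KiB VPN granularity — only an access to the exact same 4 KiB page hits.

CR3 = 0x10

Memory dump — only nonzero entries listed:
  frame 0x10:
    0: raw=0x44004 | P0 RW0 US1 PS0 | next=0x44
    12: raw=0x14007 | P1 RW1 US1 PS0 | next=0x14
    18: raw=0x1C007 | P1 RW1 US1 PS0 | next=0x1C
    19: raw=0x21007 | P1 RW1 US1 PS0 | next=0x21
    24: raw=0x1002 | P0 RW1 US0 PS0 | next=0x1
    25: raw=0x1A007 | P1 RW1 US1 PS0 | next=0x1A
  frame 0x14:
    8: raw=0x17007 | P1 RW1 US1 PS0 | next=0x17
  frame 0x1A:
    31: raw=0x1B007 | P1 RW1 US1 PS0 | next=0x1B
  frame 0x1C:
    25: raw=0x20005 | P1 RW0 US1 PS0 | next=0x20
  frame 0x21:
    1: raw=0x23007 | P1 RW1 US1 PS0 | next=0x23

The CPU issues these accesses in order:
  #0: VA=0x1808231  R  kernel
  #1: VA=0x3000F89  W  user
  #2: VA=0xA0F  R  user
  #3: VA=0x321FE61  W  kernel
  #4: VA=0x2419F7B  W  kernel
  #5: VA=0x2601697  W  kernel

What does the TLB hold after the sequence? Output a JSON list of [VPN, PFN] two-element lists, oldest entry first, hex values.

Trace:
#0 VA=0x1808231 (r,kernel):
  lvl0: tbl 0x10, slot 12 ⇒ 0x14007 (P1/RW1/US1/PS0)
  lvl1: tbl 0x14, slot 8 ⇒ 0x17007 (P1/RW1/US1/PS0)
  ⇒ phys 0x17231  [2 reads]
#1 VA=0x3000F89 (w,user):
  lvl0: tbl 0x10, slot 24 ⇒ 0x1002 (P0/RW1/US0/PS0)
  ✗ PAGE_NOT_PRESENT  [1 reads]
#2 VA=0xA0F (r,user):
  lvl0: tbl 0x10, slot 0 ⇒ 0x44004 (P0/RW0/US1/PS0)
  ✗ PAGE_NOT_PRESENT  [1 reads]
#3 VA=0x321FE61 (w,kernel):
  lvl0: tbl 0x10, slot 25 ⇒ 0x1A007 (P1/RW1/US1/PS0)
  lvl1: tbl 0x1A, slot 31 ⇒ 0x1B007 (P1/RW1/US1/PS0)
  ⇒ phys 0x1BE61  [2 reads]
#4 VA=0x2419F7B (w,kernel):
  lvl0: tbl 0x10, slot 18 ⇒ 0x1C007 (P1/RW1/US1/PS0)
  lvl1: tbl 0x1C, slot 25 ⇒ 0x20005 (P1/RW0/US1/PS0)
  ✗ PROTECTION_VIOLATION  [2 reads]
#5 VA=0x2601697 (w,kernel):
  lvl0: tbl 0x10, slot 19 ⇒ 0x21007 (P1/RW1/US1/PS0)
  lvl1: tbl 0x21, slot 1 ⇒ 0x23007 (P1/RW1/US1/PS0)
  ⇒ phys 0x23697  [2 reads]

TLB: [["0x321F", "0x1B"], ["0x2601", "0x23"]]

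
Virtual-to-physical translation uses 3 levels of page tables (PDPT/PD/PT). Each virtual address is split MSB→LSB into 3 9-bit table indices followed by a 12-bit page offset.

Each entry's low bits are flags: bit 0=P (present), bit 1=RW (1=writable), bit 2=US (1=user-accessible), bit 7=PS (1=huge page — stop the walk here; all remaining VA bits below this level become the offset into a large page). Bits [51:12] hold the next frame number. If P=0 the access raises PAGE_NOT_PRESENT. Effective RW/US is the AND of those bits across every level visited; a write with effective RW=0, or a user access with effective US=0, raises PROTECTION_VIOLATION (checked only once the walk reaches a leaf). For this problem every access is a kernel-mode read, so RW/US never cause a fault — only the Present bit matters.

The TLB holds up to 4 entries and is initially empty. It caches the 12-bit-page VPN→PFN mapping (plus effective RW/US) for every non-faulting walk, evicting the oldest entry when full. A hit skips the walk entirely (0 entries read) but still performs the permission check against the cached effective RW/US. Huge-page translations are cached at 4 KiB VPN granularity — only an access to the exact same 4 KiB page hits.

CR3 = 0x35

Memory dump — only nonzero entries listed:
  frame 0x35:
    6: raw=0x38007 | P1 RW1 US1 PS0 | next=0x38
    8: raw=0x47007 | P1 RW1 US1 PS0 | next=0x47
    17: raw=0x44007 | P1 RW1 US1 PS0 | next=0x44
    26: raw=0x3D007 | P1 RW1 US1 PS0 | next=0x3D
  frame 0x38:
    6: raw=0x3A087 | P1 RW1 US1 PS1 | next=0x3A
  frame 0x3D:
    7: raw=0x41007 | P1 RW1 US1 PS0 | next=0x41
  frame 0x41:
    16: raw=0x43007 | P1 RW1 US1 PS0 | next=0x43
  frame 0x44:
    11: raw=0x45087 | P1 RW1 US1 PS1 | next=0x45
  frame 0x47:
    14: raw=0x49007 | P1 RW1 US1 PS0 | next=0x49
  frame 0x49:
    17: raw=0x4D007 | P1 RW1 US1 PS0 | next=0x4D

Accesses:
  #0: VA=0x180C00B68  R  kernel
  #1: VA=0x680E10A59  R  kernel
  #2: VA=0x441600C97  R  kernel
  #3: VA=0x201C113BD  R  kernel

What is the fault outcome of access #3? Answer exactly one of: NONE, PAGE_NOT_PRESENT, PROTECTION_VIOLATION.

Trace:
#0 VA=0x180C00B68 (r,kernel):
  lvl0: tbl 0x35, slot 6 ⇒ 0x38007 (P1/RW1/US1/PS0)
  lvl1: tbl 0x38, slot 6 ⇒ 0x3A087 (P1/RW1/US1/PS1)
  ✓ 0x3AB68 (huge @L1)  — 2 lookups
#1 VA=0x680E10A59 (r,kernel):
  lvl0: tbl 0x35, slot 26 ⇒ 0x3D007 (P1/RW1/US1/PS0)
  lvl1: tbl 0x3D, slot 7 ⇒ 0x41007 (P1/RW1/US1/PS0)
  lvl2: tbl 0x41, slot 16 ⇒ 0x43007 (P1/RW1/US1/PS0)
  ✓ 0x43A59  — 3 lookups
#2 VA=0x441600C97 (r,kernel):
  lvl0: tbl 0x35, slot 17 ⇒ 0x44007 (P1/RW1/US1/PS0)
  lvl1: tbl 0x44, slot 11 ⇒ 0x45087 (P1/RW1/US1/PS1)
  ✓ 0x45C97 (huge @L1)  — 2 lookups
#3 VA=0x201C113BD (r,kernel):
  lvl0: tbl 0x35, slot 8 ⇒ 0x47007 (P1/RW1/US1/PS0)
  lvl1: tbl 0x47, slot 14 ⇒ 0x49007 (P1/RW1/US1/PS0)
  lvl2: tbl 0x49, slot 17 ⇒ 0x4D007 (P1/RW1/US1/PS0)
  ✓ 0x4D3BD  — 3 lookups

Access #3 fault: NONE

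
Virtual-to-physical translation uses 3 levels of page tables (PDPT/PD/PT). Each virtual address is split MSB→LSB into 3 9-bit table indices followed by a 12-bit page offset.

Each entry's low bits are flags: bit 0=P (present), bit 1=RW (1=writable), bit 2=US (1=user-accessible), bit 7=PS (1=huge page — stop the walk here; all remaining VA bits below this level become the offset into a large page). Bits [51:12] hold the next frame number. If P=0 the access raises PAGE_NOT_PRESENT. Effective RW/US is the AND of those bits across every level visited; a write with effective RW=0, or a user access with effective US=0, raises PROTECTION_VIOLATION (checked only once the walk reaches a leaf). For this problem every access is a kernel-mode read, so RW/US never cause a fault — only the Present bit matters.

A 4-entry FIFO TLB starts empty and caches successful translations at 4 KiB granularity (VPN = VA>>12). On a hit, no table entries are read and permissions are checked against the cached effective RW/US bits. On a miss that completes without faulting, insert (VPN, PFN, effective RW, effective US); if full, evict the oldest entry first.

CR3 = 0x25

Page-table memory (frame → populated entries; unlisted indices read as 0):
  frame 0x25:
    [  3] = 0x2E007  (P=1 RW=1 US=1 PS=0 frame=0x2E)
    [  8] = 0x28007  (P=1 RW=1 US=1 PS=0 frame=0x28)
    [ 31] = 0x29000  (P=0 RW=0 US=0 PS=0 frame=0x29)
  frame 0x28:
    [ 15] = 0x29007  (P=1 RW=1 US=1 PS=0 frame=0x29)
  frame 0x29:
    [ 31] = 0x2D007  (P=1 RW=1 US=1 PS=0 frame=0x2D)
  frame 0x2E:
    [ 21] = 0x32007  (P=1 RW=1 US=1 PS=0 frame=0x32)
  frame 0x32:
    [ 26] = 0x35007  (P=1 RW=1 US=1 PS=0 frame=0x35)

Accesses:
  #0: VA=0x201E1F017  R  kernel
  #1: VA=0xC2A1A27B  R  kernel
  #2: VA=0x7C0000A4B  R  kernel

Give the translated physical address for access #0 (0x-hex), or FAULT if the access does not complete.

Trace:
#0 VA=0x201E1F017 (r,kernel):
  L0 @0x25[8] → 0x28007  P=1,RW=1,US=1,PS=0
  L1 @0x28[15] → 0x29007  P=1,RW=1,US=1,PS=0
  L2 @0x29[31] → 0x2D007  P=1,RW=1,US=1,PS=0
  → PA=0x2D017  (3 entries read)
#1 VA=0xC2A1A27B (r,kernel):
  L0 @0x25[3] → 0x2E007  P=1,RW=1,US=1,PS=0
  L1 @0x2E[21] → 0x32007  P=1,RW=1,US=1,PS=0
  L2 @0x32[26] → 0x35007  P=1,RW=1,US=1,PS=0
  → PA=0x3527B  (3 entries read)
#2 VA=0x7C0000A4B (r,kernel):
  L0 @0x25[31] → 0x29000  P=0,RW=0,US=0,PS=0
  → PAGE_NOT_PRESENT  (1 entries read)

Access #0 PA: 0x2D017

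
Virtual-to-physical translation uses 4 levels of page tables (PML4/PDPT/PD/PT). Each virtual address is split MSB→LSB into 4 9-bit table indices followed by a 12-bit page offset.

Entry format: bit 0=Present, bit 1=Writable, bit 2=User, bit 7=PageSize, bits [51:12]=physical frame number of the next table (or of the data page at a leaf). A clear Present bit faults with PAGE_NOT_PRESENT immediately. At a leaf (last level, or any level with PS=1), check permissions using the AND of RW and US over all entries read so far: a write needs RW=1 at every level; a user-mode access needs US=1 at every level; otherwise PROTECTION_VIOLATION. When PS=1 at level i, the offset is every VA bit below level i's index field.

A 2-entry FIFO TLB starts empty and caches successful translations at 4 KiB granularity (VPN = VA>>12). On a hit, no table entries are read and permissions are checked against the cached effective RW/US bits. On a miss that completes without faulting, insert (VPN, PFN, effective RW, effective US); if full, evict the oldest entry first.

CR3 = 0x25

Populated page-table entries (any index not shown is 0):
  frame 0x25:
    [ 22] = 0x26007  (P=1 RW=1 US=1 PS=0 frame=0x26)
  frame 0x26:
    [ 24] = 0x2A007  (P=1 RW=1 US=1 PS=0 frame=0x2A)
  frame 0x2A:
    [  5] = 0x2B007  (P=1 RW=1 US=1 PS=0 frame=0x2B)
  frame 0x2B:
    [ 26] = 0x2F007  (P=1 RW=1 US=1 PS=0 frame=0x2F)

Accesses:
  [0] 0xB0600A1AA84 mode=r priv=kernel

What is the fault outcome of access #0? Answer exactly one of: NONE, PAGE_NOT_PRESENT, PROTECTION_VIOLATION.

Per-access translation:
#0 VA=0xB0600A1AA84 (r,kernel):
  L0 @0x25[22] → 0x26007  P=1,RW=1,US=1,PS=0
  L1 @0x26[24] → 0x2A007  P=1,RW=1,US=1,PS=0
  L2 @0x2A[5] → 0x2B007  P=1,RW=1,US=1,PS=0
  L3 @0x2B[26] → 0x2F007  P=1,RW=1,US=1,PS=0
  → PA=0x2FA84  (4 entries read)

Access #0 fault: NONE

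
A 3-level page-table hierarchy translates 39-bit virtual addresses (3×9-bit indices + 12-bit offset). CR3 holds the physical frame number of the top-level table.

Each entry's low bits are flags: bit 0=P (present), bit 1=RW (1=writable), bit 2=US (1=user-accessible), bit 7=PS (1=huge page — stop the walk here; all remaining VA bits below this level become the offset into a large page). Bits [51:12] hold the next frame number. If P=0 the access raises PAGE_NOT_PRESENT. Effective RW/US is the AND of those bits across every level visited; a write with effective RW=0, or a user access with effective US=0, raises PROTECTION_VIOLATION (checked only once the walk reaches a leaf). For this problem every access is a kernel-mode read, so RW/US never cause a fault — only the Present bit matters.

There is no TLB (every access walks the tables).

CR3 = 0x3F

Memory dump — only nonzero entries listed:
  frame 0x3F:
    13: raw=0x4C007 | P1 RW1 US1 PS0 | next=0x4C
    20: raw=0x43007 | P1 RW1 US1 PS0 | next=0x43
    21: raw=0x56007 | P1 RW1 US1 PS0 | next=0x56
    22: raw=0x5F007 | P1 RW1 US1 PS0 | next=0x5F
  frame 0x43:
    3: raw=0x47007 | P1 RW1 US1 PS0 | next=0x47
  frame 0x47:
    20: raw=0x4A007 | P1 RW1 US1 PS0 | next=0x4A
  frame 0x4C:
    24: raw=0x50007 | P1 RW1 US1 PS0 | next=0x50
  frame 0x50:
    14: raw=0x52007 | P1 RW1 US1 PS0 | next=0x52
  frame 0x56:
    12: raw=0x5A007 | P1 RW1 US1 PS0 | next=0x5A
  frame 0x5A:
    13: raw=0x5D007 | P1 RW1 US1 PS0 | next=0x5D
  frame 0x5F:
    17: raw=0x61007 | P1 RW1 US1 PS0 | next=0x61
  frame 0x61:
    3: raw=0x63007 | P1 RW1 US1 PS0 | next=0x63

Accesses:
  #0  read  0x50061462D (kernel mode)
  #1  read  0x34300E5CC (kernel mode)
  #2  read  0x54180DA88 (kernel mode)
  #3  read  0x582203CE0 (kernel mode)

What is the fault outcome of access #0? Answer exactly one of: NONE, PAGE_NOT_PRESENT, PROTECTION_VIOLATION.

Walk each access:
#0 VA=0x50061462D (r,kernel):
  L0: frame=0x3F idx=20 entry=0x43007 [P=1 RW=1 US=1 PS=0]
  L1: frame=0x43 idx=3 entry=0x47007 [P=1 RW=1 US=1 PS=0]
  L2: frame=0x47 idx=20 entry=0x4A007 [P=1 RW=1 US=1 PS=0]
  ⇒ phys 0x4A62D  [3 reads]
#1 VA=0x34300E5CC (r,kernel):
  L0: frame=0x3F idx=13 entry=0x4C007 [P=1 RW=1 US=1 PS=0]
  L1: frame=0x4C idx=24 entry=0x50007 [P=1 RW=1 US=1 PS=0]
  L2: frame=0x50 idx=14 entry=0x52007 [P=1 RW=1 US=1 PS=0]
  ⇒ phys 0x525CC  [3 reads]
#2 VA=0x54180DA88 (r,kernel):
  L0: frame=0x3F idx=21 entry=0x56007 [P=1 RW=1 US=1 PS=0]
  L1: frame=0x56 idx=12 entry=0x5A007 [P=1 RW=1 US=1 PS=0]
  L2: frame=0x5A idx=13 entry=0x5D007 [P=1 RW=1 US=1 PS=0]
  ⇒ phys 0x5DA88  [3 reads]
#3 VA=0x582203CE0 (r,kernel):
  L0: frame=0x3F idx=22 entry=0x5F007 [P=1 RW=1 US=1 PS=0]
  L1: frame=0x5F idx=17 entry=0x61007 [P=1 RW=1 US=1 PS=0]
  L2: frame=0x61 idx=3 entry=0x63007 [P=1 RW=1 US=1 PS=0]
  ⇒ phys 0x63CE0  [3 reads]

Access #0 fault: NONE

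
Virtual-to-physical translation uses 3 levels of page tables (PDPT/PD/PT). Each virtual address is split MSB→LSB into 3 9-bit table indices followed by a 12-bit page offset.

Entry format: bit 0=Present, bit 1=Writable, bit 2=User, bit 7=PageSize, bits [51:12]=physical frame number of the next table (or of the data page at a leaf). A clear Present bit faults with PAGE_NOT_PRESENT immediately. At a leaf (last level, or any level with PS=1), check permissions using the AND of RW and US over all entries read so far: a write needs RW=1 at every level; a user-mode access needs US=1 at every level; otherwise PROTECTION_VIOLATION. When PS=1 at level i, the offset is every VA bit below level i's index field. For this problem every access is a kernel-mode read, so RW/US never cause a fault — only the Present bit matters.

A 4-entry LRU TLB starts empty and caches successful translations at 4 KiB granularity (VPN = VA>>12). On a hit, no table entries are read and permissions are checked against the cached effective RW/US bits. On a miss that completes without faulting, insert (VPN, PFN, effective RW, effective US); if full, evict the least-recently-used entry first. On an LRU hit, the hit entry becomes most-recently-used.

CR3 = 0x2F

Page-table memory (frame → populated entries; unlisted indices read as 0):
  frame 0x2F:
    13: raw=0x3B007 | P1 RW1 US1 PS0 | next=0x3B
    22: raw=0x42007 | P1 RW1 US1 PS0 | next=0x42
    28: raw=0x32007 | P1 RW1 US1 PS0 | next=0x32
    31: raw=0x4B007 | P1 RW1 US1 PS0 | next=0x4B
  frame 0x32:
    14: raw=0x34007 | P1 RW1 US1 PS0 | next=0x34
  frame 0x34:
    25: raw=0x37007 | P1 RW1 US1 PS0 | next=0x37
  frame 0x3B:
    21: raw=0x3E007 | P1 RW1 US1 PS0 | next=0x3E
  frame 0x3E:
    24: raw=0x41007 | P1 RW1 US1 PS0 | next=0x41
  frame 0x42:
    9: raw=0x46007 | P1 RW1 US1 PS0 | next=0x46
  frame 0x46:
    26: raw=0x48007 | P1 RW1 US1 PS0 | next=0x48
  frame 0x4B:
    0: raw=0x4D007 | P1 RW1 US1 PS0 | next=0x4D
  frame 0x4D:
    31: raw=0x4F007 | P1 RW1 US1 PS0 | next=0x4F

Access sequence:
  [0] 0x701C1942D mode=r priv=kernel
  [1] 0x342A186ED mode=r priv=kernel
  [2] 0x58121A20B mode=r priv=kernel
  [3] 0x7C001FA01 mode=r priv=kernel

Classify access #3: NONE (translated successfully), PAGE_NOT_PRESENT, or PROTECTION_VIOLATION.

Walk each access:
#0 VA=0x701C1942D (r,kernel):
  L0: frame=0x2F idx=28 entry=0x32007 [P=1 RW=1 US=1 PS=0]
  L1: frame=0x32 idx=14 entry=0x34007 [P=1 RW=1 US=1 PS=0]
  L2: frame=0x34 idx=25 entry=0x37007 [P=1 RW=1 US=1 PS=0]
  ✓ 0x3742D  — 3 lookups
#1 VA=0x342A186ED (r,kernel):
  L0: frame=0x2F idx=13 entry=0x3B007 [P=1 RW=1 US=1 PS=0]
  L1: frame=0x3B idx=21 entry=0x3E007 [P=1 RW=1 US=1 PS=0]
  L2: frame=0x3E idx=24 entry=0x41007 [P=1 RW=1 US=1 PS=0]
  ✓ 0x416ED  — 3 lookups
#2 VA=0x58121A20B (r,kernel):
  L0: frame=0x2F idx=22 entry=0x42007 [P=1 RW=1 US=1 PS=0]
  L1: frame=0x42 idx=9 entry=0x46007 [P=1 RW=1 US=1 PS=0]
  L2: frame=0x46 idx=26 entry=0x48007 [P=1 RW=1 US=1 PS=0]
  ✓ 0x4820B  — 3 lookups
#3 VA=0x7C001FA01 (r,kernel):
  L0: frame=0x2F idx=31 entry=0x4B007 [P=1 RW=1 US=1 PS=0]
  L1: frame=0x4B idx=0 entry=0x4D007 [P=1 RW=1 US=1 PS=0]
  L2: frame=0x4D idx=31 entry=0x4F007 [P=1 RW=1 US=1 PS=0]
  ✓ 0x4FA01  — 3 lookups

Access #3 fault: NONE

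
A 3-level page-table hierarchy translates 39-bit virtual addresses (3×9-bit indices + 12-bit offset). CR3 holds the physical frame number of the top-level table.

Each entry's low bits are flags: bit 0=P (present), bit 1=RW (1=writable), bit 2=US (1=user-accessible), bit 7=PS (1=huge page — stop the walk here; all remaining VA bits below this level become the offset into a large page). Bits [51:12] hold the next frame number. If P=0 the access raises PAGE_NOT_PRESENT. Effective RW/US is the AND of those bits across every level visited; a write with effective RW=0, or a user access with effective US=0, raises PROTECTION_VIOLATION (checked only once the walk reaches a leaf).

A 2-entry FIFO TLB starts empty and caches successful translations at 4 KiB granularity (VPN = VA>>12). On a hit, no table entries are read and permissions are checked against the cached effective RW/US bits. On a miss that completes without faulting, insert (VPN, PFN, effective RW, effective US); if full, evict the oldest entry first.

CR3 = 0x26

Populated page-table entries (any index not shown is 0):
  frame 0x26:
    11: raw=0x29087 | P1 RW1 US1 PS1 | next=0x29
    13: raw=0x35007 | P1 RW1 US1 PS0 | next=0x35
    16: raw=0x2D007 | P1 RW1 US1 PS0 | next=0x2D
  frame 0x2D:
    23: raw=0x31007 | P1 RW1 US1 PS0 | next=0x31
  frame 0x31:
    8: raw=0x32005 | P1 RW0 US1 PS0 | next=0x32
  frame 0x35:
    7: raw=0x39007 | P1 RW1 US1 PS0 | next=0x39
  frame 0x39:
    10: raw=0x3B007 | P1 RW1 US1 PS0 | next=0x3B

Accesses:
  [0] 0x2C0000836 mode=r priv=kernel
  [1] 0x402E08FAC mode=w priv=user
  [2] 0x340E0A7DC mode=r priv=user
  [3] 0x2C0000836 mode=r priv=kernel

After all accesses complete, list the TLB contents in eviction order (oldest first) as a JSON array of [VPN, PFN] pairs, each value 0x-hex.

Trace:
#0 VA=0x2C0000836 (r,kernel):
  L0: frame=0x26 idx=11 entry=0x29087 [P=1 RW=1 US=1 PS=1]
  ✓ 0x29836 (huge @L0)  — 1 lookups
#1 VA=0x402E08FAC (w,user):
  L0: frame=0x26 idx=16 entry=0x2D007 [P=1 RW=1 US=1 PS=0]
  L1: frame=0x2D idx=23 entry=0x31007 [P=1 RW=1 US=1 PS=0]
  L2: frame=0x31 idx=8 entry=0x32005 [P=1 RW=0 US=1 PS=0]
  ✗ PROTECTION_VIOLATION  [3 reads]
#2 VA=0x340E0A7DC (r,user):
  L0: frame=0x26 idx=13 entry=0x35007 [P=1 RW=1 US=1 PS=0]
  L1: frame=0x35 idx=7 entry=0x39007 [P=1 RW=1 US=1 PS=0]
  L2: frame=0x39 idx=10 entry=0x3B007 [P=1 RW=1 US=1 PS=0]
  ✓ 0x3B7DC  — 3 lookups
#3 VA=0x2C0000836 (r,kernel):
  TLB hit vpn=0x2C0000 → PA=0x29836

TLB: [["0x2C0000", "0x29"], ["0x340E0A", "0x3B"]]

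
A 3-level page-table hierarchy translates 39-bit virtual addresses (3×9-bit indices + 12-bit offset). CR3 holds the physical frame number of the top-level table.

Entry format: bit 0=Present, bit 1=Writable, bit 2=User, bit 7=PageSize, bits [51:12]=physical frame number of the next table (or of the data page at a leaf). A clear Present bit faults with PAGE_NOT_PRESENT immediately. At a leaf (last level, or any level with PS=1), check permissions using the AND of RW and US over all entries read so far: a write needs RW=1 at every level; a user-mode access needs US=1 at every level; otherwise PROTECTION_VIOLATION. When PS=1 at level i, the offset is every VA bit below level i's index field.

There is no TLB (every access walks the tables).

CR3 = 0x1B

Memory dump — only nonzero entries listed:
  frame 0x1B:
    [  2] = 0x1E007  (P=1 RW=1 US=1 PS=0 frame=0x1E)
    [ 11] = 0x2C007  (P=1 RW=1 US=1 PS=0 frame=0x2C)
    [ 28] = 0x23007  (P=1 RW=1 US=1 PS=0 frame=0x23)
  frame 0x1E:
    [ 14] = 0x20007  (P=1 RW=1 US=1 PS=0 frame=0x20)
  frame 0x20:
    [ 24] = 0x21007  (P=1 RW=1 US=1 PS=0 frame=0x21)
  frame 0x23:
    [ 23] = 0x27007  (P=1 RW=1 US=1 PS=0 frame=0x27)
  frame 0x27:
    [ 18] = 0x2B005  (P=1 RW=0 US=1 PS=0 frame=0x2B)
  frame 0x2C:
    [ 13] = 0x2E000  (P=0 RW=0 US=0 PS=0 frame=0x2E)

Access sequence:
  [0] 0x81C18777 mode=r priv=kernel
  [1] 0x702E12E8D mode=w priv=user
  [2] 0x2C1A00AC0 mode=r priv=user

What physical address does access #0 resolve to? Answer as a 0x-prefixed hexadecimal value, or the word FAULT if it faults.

Per-access translation:
#0 VA=0x81C18777 (r,kernel):
  [0] read 0x1B idx=2: raw=0x1E007 flags P=1 W=1 U=1 S=0
  [1] read 0x1E idx=14: raw=0x20007 flags P=1 W=1 U=1 S=0
  [2] read 0x20 idx=24: raw=0x21007 flags P=1 W=1 U=1 S=0
  ⇒ phys 0x21777  [3 reads]
#1 VA=0x702E12E8D (w,user):
  [0] read 0x1B idx=28: raw=0x23007 flags P=1 W=1 U=1 S=0
  [1] read 0x23 idx=23: raw=0x27007 flags P=1 W=1 U=1 S=0
  [2] read 0x27 idx=18: raw=0x2B005 flags P=1 W=0 U=1 S=0
  ✗ PROTECTION_VIOLATION  [3 reads]
#2 VA=0x2C1A00AC0 (r,user):
  [0] read 0x1B idx=11: raw=0x2C007 flags P=1 W=1 U=1 S=0
  [1] read 0x2C idx=13: raw=0x2E000 flags P=0 W=0 U=0 S=0
  ✗ PAGE_NOT_PRESENT  [2 reads]

Access #0 PA: 0x21777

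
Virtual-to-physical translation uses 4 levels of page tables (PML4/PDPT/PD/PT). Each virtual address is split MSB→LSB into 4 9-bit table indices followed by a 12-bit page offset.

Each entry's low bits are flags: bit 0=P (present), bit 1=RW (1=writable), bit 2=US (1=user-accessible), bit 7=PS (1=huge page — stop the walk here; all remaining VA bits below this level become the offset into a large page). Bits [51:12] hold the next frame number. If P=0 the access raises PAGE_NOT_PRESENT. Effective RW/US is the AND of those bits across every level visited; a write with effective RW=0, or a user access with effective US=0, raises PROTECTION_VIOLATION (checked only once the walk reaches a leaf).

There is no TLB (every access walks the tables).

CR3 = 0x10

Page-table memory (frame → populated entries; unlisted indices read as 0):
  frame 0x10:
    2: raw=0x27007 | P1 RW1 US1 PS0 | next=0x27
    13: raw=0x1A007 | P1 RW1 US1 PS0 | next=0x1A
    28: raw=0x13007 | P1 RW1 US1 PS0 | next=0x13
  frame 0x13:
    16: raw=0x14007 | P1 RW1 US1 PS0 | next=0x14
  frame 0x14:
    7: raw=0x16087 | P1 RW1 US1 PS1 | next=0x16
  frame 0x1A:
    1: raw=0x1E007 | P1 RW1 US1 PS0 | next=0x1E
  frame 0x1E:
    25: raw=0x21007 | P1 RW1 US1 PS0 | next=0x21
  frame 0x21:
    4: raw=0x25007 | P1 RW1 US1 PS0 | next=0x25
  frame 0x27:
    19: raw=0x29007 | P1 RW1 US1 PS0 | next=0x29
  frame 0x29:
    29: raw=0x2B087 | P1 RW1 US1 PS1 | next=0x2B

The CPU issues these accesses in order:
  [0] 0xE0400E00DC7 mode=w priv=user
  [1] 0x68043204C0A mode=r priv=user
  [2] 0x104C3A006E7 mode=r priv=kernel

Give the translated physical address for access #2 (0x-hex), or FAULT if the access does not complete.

Trace:
#0 VA=0xE0400E00DC7 (w,user):
  L0 @0x10[28] → 0x13007  P=1,RW=1,US=1,PS=0
  L1 @0x13[16] → 0x14007  P=1,RW=1,US=1,PS=0
  L2 @0x14[7] → 0x16087  P=1,RW=1,US=1,PS=1
  ⇒ phys 0x16DC7 (huge @L2)  [3 reads]
#1 VA=0x68043204C0A (r,user):
  L0 @0x10[13] → 0x1A007  P=1,RW=1,US=1,PS=0
  L1 @0x1A[1] → 0x1E007  P=1,RW=1,US=1,PS=0
  L2 @0x1E[25] → 0x21007  P=1,RW=1,US=1,PS=0
  L3 @0x21[4] → 0x25007  P=1,RW=1,US=1,PS=0
  ⇒ phys 0x25C0A  [4 reads]
#2 VA=0x104C3A006E7 (r,kernel):
  L0 @0x10[2] → 0x27007  P=1,RW=1,US=1,PS=0
  L1 @0x27[19] → 0x29007  P=1,RW=1,US=1,PS=0
  L2 @0x29[29] → 0x2B087  P=1,RW=1,US=1,PS=1
  ⇒ phys 0x2B6E7 (huge @L2)  [3 reads]

Access #2 PA: 0x2B6E7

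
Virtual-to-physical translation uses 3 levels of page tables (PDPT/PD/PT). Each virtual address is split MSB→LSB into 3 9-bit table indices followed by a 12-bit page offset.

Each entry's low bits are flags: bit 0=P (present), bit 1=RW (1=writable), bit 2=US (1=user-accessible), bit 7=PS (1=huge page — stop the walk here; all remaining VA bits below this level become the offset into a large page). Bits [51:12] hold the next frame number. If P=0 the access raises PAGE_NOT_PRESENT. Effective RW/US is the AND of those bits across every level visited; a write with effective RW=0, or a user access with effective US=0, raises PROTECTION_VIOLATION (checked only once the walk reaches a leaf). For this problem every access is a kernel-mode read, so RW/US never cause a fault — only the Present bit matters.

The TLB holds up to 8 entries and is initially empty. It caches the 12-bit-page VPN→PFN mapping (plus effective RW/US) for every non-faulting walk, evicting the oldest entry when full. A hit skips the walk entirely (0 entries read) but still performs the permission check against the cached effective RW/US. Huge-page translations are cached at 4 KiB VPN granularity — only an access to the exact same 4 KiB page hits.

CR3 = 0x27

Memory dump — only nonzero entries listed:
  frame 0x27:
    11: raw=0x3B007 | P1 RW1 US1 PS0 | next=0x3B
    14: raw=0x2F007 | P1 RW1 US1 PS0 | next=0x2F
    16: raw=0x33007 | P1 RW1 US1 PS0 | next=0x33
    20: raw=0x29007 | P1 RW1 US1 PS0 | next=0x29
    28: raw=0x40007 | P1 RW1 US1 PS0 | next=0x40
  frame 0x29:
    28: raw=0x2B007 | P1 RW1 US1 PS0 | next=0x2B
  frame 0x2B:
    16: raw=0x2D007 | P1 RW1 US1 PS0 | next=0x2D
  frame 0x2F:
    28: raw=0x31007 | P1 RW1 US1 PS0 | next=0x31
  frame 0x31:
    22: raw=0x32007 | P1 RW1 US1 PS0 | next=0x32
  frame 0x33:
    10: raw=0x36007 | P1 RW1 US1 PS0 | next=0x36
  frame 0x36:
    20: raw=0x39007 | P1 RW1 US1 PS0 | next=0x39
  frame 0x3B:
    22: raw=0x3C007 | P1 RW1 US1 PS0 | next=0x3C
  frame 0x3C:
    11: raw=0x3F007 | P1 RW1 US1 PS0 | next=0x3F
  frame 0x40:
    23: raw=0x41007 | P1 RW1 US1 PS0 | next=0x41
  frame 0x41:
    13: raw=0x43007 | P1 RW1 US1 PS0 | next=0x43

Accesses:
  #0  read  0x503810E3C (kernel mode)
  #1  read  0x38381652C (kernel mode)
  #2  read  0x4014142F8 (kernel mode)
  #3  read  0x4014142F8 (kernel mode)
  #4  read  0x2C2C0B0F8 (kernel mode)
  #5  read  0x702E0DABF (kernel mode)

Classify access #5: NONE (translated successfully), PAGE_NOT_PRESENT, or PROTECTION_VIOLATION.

Per-access translation:
#0 VA=0x503810E3C (r,kernel):
  L0 @0x27[20] → 0x29007  P=1,RW=1,US=1,PS=0
  L1 @0x29[28] → 0x2B007  P=1,RW=1,US=1,PS=0
  L2 @0x2B[16] → 0x2D007  P=1,RW=1,US=1,PS=0
  ⇒ phys 0x2DE3C  [3 reads]
#1 VA=0x38381652C (r,kernel):
  L0 @0x27[14] → 0x2F007  P=1,RW=1,US=1,PS=0
  L1 @0x2F[28] → 0x31007  P=1,RW=1,US=1,PS=0
  L2 @0x31[22] → 0x32007  P=1,RW=1,US=1,PS=0
  ⇒ phys 0x3252C  [3 reads]
#2 VA=0x4014142F8 (r,kernel):
  L0 @0x27[16] → 0x33007  P=1,RW=1,US=1,PS=0
  L1 @0x33[10] → 0x36007  P=1,RW=1,US=1,PS=0
  L2 @0x36[20] → 0x39007  P=1,RW=1,US=1,PS=0
  ⇒ phys 0x392F8  [3 reads]
#3 VA=0x4014142F8 (r,kernel):
  TLB hit vpn=0x401414 → PA=0x392F8
#4 VA=0x2C2C0B0F8 (r,kernel):
  L0 @0x27[11] → 0x3B007  P=1,RW=1,US=1,PS=0
  L1 @0x3B[22] → 0x3C007  P=1,RW=1,US=1,PS=0
  L2 @0x3C[11] → 0x3F007  P=1,RW=1,US=1,PS=0
  ⇒ phys 0x3F0F8  [3 reads]
#5 VA=0x702E0DABF (r,kernel):
  L0 @0x27[28] → 0x40007  P=1,RW=1,US=1,PS=0
  L1 @0x40[23] → 0x41007  P=1,RW=1,US=1,PS=0
  L2 @0x41[13] → 0x43007  P=1,RW=1,US=1,PS=0
  ⇒ phys 0x43ABF  [3 reads]

Access #5 fault: NONE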